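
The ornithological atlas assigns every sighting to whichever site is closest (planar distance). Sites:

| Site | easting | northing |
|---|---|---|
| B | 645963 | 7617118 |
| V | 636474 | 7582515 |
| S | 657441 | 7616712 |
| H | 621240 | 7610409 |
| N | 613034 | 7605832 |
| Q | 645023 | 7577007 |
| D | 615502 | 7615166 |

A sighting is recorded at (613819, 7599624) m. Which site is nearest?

N

Squared distances to each site:
B: 1339276772.000; V: 805966906.000; S: 2194878628.000; H: 171387466.000; N: 39155489.000; Q: 1485218305.000; D: 244386253.000.
Minimum at N.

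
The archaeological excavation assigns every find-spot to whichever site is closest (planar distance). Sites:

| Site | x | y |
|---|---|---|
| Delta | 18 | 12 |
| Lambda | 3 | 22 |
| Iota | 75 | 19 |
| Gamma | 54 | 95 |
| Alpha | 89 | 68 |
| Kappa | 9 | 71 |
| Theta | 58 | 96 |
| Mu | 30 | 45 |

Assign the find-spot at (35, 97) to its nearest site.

Gamma

Squared distances to each site:
Delta: 7514.000; Lambda: 6649.000; Iota: 7684.000; Gamma: 365.000; Alpha: 3757.000; Kappa: 1352.000; Theta: 530.000; Mu: 2729.000.
Minimum at Gamma.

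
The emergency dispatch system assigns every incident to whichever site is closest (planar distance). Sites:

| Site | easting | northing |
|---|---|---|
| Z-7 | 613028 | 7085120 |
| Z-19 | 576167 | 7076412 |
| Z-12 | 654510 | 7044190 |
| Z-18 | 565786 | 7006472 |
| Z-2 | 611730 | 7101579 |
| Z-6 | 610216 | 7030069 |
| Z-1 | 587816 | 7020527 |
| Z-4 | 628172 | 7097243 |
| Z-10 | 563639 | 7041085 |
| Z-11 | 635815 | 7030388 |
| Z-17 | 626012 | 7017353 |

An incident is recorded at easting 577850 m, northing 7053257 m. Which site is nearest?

Z-10

Squared distances to each site:
Z-7: 2252742453.000; Z-19: 538986514.000; Z-12: 5958966089.000; Z-18: 2334376321.000; Z-2: 3482870084.000; Z-6: 1585241300.000; Z-1: 1170574056.000; Z-4: 4467071880.000; Z-10: 350110105.000; Z-11: 3882932386.000; Z-17: 3608675460.000.
Minimum at Z-10.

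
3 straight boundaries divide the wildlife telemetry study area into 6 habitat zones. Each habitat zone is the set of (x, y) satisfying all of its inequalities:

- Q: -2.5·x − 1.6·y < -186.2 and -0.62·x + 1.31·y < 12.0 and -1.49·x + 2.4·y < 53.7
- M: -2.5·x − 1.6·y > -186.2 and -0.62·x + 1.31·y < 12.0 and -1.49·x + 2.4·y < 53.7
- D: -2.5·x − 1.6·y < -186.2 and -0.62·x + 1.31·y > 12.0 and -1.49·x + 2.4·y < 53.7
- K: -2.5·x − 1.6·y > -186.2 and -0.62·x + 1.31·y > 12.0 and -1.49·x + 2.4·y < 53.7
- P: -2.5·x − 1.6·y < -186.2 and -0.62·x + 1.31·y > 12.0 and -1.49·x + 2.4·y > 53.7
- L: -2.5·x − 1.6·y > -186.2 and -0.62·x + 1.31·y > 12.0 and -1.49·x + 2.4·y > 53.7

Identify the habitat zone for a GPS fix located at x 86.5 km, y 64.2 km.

D

-2.5·86.5 − 1.6·64.2 = -318.970, which is < -186.2
-0.62·86.5 + 1.31·64.2 = 30.472, which is > 12.0
-1.49·86.5 + 2.4·64.2 = 25.195, which is < 53.7
This sign pattern matches D.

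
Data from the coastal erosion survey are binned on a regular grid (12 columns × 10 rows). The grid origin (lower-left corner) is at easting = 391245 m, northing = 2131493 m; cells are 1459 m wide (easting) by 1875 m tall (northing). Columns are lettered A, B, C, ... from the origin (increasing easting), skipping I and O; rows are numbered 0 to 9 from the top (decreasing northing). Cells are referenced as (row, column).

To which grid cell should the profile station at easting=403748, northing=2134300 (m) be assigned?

(8, J)

Column index: ⌊(403748 − 391245) / 1459⌋ = ⌊8.570⌋ = 8 → column J
Row offset from origin: ⌊(2134300 − 2131493) / 1875⌋ = ⌊1.497⌋ = 1 → row 8 (counted from top)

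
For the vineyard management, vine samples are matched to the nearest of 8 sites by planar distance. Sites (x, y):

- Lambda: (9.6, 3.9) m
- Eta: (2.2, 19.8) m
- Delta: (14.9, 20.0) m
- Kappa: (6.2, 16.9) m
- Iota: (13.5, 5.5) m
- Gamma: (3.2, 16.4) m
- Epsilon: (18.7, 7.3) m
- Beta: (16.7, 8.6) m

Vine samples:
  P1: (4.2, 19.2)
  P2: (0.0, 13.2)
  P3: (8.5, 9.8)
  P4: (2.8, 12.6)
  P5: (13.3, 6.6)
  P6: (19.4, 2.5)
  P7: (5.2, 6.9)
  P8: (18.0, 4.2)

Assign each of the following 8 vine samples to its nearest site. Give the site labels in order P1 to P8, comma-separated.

Eta, Gamma, Lambda, Gamma, Iota, Epsilon, Lambda, Epsilon

P1 → Eta (d²=4.36)
P2 → Gamma (d²=20.48)
P3 → Lambda (d²=36.02)
P4 → Gamma (d²=14.60)
P5 → Iota (d²=1.25)
P6 → Epsilon (d²=23.53)
P7 → Lambda (d²=28.36)
P8 → Epsilon (d²=10.10)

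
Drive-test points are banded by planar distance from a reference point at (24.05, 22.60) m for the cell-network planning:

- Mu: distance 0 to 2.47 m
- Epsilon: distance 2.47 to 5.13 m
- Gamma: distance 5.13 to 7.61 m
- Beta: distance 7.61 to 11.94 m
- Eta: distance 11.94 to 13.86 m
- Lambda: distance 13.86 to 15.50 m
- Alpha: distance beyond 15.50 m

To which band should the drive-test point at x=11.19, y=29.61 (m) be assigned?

Lambda

Distance = √((11.19−24.05)² + (29.61−22.60)²) = √(165.380 + 49.140) = 14.646 m.
13.86 ≤ 14.646 < 15.50 → Lambda.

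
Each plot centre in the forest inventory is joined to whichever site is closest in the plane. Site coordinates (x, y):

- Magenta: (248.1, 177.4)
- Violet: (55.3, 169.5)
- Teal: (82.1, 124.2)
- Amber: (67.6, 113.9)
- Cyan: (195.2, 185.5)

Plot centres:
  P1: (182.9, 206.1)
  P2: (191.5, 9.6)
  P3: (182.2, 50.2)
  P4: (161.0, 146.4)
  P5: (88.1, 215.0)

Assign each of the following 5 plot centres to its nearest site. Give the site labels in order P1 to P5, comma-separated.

P1 → Cyan (d²=575.65)
P2 → Teal (d²=25101.52)
P3 → Teal (d²=15496.01)
P4 → Cyan (d²=2698.45)
P5 → Violet (d²=3146.09)

Cyan, Teal, Teal, Cyan, Violet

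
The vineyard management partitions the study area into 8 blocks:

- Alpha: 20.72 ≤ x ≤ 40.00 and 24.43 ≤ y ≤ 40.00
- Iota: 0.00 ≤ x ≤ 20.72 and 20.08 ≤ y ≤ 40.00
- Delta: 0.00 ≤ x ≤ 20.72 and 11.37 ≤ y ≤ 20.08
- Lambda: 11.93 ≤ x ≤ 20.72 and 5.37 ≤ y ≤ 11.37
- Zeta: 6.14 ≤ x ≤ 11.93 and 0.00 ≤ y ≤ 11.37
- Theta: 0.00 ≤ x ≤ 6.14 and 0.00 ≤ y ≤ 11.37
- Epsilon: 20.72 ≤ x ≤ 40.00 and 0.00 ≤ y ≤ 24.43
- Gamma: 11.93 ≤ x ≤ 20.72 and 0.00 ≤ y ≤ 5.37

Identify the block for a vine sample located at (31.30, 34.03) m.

Alpha

The point has x = 31.30 and y = 34.03.
Only Alpha satisfies 20.72 ≤ x ≤ 40.00 and 24.43 ≤ y ≤ 40.00.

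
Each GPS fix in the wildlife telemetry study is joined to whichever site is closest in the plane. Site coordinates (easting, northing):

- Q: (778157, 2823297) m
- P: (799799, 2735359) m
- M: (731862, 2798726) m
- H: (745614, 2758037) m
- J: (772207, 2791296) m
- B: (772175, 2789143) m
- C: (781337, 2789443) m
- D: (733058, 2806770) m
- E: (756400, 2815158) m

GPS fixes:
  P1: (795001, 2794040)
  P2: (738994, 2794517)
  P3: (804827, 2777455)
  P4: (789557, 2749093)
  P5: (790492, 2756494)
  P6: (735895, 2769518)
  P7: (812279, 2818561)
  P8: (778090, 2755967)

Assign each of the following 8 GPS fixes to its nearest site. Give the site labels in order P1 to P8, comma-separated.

C, M, C, P, P, H, Q, P

P1 → C (d²=207837305.00)
P2 → M (d²=68581105.00)
P3 → C (d²=695492244.00)
P4 → P (d²=293521320.00)
P5 → P (d²=533308474.00)
P6 → H (d²=226272322.00)
P7 → Q (d²=1186740580.00)
P8 → P (d²=895970345.00)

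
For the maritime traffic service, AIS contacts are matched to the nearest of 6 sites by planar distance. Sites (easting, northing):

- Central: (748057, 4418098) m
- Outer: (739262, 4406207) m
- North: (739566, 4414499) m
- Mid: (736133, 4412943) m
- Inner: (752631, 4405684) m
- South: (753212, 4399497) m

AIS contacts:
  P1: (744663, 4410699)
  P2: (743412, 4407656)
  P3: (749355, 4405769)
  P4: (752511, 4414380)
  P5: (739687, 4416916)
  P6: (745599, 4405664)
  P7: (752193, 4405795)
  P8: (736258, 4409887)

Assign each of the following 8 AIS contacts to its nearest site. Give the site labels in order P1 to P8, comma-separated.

North, Outer, Inner, Central, North, Outer, Inner, Mid

P1 → North (d²=40419409.00)
P2 → Outer (d²=19322101.00)
P3 → Inner (d²=10739401.00)
P4 → Central (d²=33661640.00)
P5 → North (d²=5856530.00)
P6 → Outer (d²=40452418.00)
P7 → Inner (d²=204165.00)
P8 → Mid (d²=9354761.00)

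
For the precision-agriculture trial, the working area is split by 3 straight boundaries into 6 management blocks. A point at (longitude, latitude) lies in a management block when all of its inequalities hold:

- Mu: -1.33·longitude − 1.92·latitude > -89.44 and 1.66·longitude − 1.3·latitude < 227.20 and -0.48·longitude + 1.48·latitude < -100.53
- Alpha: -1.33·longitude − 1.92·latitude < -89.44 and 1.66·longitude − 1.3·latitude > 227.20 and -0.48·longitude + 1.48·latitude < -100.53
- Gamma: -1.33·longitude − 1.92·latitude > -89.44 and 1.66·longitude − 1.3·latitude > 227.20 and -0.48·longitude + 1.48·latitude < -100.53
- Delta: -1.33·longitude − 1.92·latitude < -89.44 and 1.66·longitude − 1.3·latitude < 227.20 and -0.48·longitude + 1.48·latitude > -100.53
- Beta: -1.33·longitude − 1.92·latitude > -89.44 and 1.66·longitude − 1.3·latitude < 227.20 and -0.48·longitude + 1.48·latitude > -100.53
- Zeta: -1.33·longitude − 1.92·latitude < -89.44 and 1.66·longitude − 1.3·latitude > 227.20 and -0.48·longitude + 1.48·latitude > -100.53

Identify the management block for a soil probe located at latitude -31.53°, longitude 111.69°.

-1.33·111.69 − 1.92·-31.53 = -88.010, which is > -89.44
1.66·111.69 − 1.3·-31.53 = 226.394, which is < 227.20
-0.48·111.69 + 1.48·-31.53 = -100.276, which is > -100.53
This sign pattern matches Beta.

Beta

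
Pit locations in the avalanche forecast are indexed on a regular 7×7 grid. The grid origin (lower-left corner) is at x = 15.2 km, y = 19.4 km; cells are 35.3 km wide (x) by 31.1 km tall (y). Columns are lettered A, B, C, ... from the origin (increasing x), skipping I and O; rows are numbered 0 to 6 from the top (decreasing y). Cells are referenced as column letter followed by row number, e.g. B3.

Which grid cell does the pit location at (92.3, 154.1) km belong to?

C2

Column index: ⌊(92.3 − 15.2) / 35.3⌋ = ⌊2.184⌋ = 2 → column C
Row offset from origin: ⌊(154.1 − 19.4) / 31.1⌋ = ⌊4.331⌋ = 4 → row 2 (counted from top)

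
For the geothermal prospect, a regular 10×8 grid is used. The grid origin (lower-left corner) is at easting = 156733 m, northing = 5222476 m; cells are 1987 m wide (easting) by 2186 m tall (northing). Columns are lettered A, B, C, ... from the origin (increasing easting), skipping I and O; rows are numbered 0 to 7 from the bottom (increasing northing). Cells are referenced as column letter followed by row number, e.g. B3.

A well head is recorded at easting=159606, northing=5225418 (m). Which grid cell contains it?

Column index: ⌊(159606 − 156733) / 1987⌋ = ⌊1.446⌋ = 1 → column B
Row offset from origin: ⌊(5225418 − 5222476) / 2186⌋ = ⌊1.346⌋ = 1 → row 1

B1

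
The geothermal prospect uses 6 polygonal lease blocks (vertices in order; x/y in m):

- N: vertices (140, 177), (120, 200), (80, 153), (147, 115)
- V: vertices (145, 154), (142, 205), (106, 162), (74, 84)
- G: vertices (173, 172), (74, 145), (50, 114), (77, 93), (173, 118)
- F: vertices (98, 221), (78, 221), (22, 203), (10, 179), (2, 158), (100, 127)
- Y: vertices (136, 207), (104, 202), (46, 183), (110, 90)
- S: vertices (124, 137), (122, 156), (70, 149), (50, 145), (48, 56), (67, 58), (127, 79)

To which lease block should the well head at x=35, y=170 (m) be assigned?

Cast a ray rightward from (35, 170). For each polygon, the edges (by vertex number in listed order) whose endpoints lie on opposite sides of y = 170, where each meets that height, and whether that is right or left of the point:
N: 2–3 at x≈94.5 (right), 4–1 at x≈140.8 (right) → 2 crossings.
V: 1–2 at x≈144.1 (right), 2–3 at x≈112.7 (right) → 2 crossings.
G: 1–2 at x≈165.7 (right), 5–1 at x≈173.0 (right) → 2 crossings.
F: 4–5 at x≈6.6 (left), 6–1 at x≈99.1 (right) → 1 crossing.
Y: 3–4 at x≈54.9 (right), 4–1 at x≈127.8 (right) → 2 crossings.
S: no edge straddles that height → 0 crossings.
Only F has an odd count, so the point is inside F.

F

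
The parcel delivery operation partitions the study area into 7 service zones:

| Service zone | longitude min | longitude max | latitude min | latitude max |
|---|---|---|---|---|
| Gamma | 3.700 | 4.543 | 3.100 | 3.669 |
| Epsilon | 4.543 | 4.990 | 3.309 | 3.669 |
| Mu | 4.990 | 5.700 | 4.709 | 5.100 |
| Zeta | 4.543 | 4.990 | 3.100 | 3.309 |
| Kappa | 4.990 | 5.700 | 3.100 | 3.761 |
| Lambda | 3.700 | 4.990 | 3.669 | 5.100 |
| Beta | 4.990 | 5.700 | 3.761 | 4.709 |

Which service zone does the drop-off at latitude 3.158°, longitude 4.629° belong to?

Zeta

The point has longitude = 4.629 and latitude = 3.158.
Only Zeta satisfies 4.543 ≤ longitude ≤ 4.990 and 3.100 ≤ latitude ≤ 3.309.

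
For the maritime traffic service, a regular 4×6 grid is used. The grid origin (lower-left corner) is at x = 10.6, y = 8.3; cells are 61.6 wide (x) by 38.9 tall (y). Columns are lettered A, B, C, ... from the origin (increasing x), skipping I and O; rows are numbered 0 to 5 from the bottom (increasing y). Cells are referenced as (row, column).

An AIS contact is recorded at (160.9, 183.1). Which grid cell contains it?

Column index: ⌊(160.9 − 10.6) / 61.6⌋ = ⌊2.440⌋ = 2 → column C
Row offset from origin: ⌊(183.1 − 8.3) / 38.9⌋ = ⌊4.494⌋ = 4 → row 4

(4, C)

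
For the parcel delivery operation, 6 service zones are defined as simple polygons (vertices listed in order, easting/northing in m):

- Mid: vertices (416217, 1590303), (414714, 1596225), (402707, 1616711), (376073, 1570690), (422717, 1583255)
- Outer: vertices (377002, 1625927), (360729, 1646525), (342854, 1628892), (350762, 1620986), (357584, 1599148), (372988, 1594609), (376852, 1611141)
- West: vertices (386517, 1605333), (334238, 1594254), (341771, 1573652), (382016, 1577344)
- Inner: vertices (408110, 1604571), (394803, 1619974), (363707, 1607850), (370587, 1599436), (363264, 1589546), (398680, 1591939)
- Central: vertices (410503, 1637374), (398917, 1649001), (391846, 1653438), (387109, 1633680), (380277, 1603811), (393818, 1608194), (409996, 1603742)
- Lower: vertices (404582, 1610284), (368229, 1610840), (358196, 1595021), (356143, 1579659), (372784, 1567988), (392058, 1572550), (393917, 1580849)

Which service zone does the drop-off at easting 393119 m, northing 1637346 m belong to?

Central

Cast a ray rightward from (393119, 1637346). For each polygon, the edges (by vertex number in listed order) whose endpoints lie on opposite sides of northing = 1637346, where each meets that height, and whether that is right or left of the point:
Mid: no edge straddles that height → 0 crossings.
Outer: 1–2 at easting≈367980.7 (left), 2–3 at easting≈351424.0 (left) → 0 crossings.
West: no edge straddles that height → 0 crossings.
Inner: no edge straddles that height → 0 crossings.
Central: 3–4 at easting≈387987.9 (left), 7–1 at easting≈410502.6 (right) → 1 crossing.
Lower: no edge straddles that height → 0 crossings.
Only Central has an odd count, so the point is inside Central.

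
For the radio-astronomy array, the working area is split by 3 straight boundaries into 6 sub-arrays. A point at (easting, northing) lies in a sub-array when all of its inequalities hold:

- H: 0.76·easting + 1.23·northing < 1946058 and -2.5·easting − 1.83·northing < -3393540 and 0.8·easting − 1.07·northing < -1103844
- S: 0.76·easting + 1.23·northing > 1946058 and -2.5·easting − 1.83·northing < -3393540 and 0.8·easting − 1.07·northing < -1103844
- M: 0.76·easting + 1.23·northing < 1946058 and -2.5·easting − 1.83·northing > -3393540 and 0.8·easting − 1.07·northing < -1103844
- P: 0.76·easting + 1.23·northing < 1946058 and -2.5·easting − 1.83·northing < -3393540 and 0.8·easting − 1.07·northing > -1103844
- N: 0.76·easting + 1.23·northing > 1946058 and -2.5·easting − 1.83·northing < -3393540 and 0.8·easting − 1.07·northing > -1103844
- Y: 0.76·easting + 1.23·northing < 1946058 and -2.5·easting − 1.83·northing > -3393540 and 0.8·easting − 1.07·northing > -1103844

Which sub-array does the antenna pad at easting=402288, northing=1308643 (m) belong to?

0.76·402288 + 1.23·1308643 = 1915369.770, which is < 1946058
-2.5·402288 − 1.83·1308643 = -3400536.690, which is < -3393540
0.8·402288 − 1.07·1308643 = -1078417.610, which is > -1103844
This sign pattern matches P.

P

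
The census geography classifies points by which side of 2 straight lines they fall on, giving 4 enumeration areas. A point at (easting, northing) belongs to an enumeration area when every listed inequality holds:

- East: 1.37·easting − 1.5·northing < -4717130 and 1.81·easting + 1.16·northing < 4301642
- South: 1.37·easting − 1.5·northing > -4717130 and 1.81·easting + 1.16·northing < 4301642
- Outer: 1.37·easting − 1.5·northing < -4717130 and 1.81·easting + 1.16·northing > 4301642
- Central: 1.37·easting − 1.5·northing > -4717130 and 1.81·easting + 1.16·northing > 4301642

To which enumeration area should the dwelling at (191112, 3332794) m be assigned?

East

1.37·191112 − 1.5·3332794 = -4737367.560, which is < -4717130
1.81·191112 + 1.16·3332794 = 4211953.760, which is < 4301642
This sign pattern matches East.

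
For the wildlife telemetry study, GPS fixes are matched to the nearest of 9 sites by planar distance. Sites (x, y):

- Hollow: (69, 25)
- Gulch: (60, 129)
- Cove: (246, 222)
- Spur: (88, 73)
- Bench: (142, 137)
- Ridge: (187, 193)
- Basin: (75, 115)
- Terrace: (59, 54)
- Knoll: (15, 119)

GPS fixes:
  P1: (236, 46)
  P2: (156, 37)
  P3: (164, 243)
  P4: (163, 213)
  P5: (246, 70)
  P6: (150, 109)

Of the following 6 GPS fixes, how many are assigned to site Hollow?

P1 → Bench
P2 → Spur
P3 → Ridge
P4 → Ridge
P5 → Bench
P6 → Bench
0 of the 6 go to Hollow.

0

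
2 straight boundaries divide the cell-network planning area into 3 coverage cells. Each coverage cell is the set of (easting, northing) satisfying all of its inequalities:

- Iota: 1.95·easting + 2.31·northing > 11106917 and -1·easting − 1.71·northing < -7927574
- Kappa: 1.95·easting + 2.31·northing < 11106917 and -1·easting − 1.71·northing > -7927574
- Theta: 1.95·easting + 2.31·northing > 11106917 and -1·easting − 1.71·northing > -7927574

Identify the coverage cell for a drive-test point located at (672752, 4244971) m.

1.95·672752 + 2.31·4244971 = 11117749.410, which is > 11106917
-1·672752 − 1.71·4244971 = -7931652.410, which is < -7927574
This sign pattern matches Iota.

Iota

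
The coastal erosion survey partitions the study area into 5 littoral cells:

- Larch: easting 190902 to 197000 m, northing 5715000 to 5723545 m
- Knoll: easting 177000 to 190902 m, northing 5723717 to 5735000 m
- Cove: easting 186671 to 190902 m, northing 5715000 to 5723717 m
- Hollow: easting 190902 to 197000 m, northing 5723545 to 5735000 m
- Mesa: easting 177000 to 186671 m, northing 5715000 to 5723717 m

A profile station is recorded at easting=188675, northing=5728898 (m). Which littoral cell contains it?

Knoll

The point has easting = 188675 and northing = 5728898.
Only Knoll satisfies 177000 ≤ easting ≤ 190902 and 5723717 ≤ northing ≤ 5735000.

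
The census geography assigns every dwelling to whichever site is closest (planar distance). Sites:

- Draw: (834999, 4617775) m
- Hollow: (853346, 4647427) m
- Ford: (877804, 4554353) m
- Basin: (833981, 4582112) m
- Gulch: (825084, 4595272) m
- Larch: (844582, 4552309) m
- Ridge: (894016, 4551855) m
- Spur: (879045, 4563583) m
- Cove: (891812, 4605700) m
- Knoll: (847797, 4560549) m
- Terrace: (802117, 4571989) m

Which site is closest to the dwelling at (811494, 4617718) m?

Squared distances to each site:
Draw: 552488274.000; Hollow: 2634214585.000; Ford: 8412139325.000; Basin: 1773452405.000; Gulch: 688511016.000; Larch: 5373153025.000; Ridge: 11147815253.000; Spur: 7493735826.000; Cove: 6595413448.000; Knoll: 4586202370.000; Terrace: 2179069570.000.
Minimum at Draw.

Draw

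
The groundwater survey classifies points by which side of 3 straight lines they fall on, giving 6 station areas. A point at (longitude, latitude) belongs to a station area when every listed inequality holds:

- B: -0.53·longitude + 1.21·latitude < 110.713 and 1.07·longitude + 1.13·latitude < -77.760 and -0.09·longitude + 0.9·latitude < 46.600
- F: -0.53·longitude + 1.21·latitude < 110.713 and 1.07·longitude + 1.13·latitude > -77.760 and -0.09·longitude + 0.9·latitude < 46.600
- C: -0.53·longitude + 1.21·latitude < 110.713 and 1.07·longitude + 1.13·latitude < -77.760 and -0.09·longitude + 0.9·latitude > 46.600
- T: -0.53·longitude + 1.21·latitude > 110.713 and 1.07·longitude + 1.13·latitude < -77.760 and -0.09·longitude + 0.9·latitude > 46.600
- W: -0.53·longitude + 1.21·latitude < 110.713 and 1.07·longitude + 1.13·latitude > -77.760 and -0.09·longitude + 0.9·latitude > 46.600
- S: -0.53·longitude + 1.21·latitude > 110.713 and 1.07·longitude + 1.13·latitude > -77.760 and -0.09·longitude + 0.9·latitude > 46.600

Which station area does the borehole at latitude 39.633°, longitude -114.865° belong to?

-0.53·-114.865 + 1.21·39.633 = 108.834, which is < 110.713
1.07·-114.865 + 1.13·39.633 = -78.120, which is < -77.760
-0.09·-114.865 + 0.9·39.633 = 46.008, which is < 46.600
This sign pattern matches B.

B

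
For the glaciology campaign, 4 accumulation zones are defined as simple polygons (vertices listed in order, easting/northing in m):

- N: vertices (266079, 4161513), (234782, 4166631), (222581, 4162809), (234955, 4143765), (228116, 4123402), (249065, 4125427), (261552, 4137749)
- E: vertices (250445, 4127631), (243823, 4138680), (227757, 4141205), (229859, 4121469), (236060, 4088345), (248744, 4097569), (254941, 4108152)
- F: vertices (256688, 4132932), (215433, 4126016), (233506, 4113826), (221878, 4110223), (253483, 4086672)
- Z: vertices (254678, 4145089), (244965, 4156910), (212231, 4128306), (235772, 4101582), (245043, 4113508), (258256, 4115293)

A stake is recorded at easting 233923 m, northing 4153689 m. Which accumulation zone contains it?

N

Cast a ray rightward from (233923, 4153689). For each polygon, the edges (by vertex number in listed order) whose endpoints lie on opposite sides of northing = 4153689, where each meets that height, and whether that is right or left of the point:
N: 3–4 at easting≈228506.8 (left), 7–1 at easting≈264588.5 (right) → 1 crossing.
E: no edge straddles that height → 0 crossings.
F: no edge straddles that height → 0 crossings.
Z: 1–2 at easting≈247611.6 (right), 2–3 at easting≈241278.9 (right) → 2 crossings.
Only N has an odd count, so the point is inside N.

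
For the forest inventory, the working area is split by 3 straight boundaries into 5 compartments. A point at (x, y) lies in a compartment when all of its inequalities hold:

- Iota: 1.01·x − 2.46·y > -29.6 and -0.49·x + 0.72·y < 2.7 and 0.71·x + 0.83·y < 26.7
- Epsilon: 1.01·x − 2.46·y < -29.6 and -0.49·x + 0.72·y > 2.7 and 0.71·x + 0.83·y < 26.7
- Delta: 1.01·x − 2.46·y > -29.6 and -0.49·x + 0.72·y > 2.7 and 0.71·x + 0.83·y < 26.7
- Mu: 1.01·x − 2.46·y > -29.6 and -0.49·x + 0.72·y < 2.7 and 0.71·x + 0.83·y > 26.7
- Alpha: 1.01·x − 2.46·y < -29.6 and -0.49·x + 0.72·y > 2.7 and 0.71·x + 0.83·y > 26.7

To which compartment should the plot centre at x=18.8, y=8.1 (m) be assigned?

Iota

1.01·18.8 − 2.46·8.1 = -0.938, which is > -29.6
-0.49·18.8 + 0.72·8.1 = -3.380, which is < 2.7
0.71·18.8 + 0.83·8.1 = 20.071, which is < 26.7
This sign pattern matches Iota.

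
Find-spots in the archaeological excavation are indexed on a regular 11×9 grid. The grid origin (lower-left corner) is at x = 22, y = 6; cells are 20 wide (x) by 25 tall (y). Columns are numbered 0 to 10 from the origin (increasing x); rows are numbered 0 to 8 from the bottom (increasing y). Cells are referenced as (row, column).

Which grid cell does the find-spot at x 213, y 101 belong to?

(3, 9)

Column index: ⌊(213 − 22) / 20⌋ = ⌊9.550⌋ = 9
Row offset from origin: ⌊(101 − 6) / 25⌋ = ⌊3.800⌋ = 3 → row 3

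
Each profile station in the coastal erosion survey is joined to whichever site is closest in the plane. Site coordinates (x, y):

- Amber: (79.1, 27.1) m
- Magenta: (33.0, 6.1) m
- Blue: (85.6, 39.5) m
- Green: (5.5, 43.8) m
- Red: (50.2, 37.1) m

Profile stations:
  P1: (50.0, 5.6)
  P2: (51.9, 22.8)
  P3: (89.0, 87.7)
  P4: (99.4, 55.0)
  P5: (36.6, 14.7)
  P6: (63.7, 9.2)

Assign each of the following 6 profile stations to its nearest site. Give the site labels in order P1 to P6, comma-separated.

Magenta, Red, Blue, Blue, Magenta, Amber

P1 → Magenta (d²=289.25)
P2 → Red (d²=207.38)
P3 → Blue (d²=2334.80)
P4 → Blue (d²=430.69)
P5 → Magenta (d²=86.92)
P6 → Amber (d²=557.57)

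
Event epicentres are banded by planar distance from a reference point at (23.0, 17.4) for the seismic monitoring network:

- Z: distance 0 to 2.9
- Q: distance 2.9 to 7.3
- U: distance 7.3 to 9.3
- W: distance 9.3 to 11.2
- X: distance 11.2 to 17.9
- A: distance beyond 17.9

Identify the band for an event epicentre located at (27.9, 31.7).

X

Distance = √((27.9−23.0)² + (31.7−17.4)²) = √(24.010 + 204.490) = 15.116.
11.2 ≤ 15.116 < 17.9 → X.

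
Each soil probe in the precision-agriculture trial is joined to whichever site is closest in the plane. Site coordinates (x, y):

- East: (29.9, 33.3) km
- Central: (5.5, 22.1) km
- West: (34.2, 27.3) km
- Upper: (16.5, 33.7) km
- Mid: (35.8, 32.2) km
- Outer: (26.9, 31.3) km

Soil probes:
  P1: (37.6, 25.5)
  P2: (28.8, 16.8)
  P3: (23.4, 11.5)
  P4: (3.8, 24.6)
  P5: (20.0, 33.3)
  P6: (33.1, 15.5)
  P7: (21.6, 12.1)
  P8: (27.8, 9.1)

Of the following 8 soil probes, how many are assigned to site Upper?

1

P1 → West
P2 → West
P3 → West
P4 → Central
P5 → Upper
P6 → West
P7 → Central
P8 → West
1 of the 8 goes to Upper.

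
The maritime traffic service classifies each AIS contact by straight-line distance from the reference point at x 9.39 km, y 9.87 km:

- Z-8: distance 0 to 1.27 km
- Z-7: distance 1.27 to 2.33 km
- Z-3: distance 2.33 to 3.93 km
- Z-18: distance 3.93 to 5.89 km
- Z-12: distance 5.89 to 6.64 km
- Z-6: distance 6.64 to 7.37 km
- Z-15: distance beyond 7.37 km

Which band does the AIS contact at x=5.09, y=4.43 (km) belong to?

Distance = √((5.09−9.39)² + (4.43−9.87)²) = √(18.490 + 29.594) = 6.934 km.
6.64 ≤ 6.934 < 7.37 → Z-6.

Z-6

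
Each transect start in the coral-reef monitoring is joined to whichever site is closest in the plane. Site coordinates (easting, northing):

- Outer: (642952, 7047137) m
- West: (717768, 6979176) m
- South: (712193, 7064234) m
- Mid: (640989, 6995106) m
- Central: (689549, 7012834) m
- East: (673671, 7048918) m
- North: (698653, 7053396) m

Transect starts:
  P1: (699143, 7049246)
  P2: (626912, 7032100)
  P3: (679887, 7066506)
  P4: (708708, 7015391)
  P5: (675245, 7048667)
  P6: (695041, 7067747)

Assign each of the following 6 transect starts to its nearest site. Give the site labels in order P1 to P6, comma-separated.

North, Outer, East, Central, East, North

P1 → North (d²=17462600.00)
P2 → Outer (d²=483392969.00)
P3 → East (d²=347976400.00)
P4 → Central (d²=373605530.00)
P5 → East (d²=2540477.00)
P6 → North (d²=218997745.00)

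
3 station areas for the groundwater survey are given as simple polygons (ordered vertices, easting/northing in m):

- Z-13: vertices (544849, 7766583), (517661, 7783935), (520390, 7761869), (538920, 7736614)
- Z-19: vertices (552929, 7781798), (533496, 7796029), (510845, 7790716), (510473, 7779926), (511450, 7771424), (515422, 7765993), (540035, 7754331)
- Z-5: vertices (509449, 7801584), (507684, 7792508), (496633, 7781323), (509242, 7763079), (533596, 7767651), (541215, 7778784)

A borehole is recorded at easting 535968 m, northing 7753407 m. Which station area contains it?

Z-13

Cast a ray rightward from (535968, 7753407). For each polygon, the edges (by vertex number in listed order) whose endpoints lie on opposite sides of northing = 7753407, where each meets that height, and whether that is right or left of the point:
Z-13: 3–4 at easting≈526598.7 (left), 4–1 at easting≈542242.3 (right) → 1 crossing.
Z-19: no edge straddles that height → 0 crossings.
Z-5: no edge straddles that height → 0 crossings.
Only Z-13 has an odd count, so the point is inside Z-13.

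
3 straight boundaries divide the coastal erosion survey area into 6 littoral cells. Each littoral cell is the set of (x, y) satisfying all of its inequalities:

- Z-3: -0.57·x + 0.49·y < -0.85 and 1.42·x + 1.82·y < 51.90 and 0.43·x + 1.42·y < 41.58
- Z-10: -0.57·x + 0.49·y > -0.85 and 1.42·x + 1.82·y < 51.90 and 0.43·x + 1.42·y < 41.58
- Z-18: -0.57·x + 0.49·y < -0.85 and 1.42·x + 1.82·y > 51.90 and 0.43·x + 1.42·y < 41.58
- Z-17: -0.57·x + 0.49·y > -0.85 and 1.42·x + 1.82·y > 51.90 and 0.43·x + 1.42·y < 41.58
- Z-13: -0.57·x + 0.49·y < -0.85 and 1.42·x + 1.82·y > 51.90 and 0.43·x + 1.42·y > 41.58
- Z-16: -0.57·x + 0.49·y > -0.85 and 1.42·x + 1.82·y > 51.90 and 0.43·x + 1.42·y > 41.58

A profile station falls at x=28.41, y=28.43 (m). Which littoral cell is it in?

-0.57·28.41 + 0.49·28.43 = -2.263, which is < -0.85
1.42·28.41 + 1.82·28.43 = 92.085, which is > 51.90
0.43·28.41 + 1.42·28.43 = 52.587, which is > 41.58
This sign pattern matches Z-13.

Z-13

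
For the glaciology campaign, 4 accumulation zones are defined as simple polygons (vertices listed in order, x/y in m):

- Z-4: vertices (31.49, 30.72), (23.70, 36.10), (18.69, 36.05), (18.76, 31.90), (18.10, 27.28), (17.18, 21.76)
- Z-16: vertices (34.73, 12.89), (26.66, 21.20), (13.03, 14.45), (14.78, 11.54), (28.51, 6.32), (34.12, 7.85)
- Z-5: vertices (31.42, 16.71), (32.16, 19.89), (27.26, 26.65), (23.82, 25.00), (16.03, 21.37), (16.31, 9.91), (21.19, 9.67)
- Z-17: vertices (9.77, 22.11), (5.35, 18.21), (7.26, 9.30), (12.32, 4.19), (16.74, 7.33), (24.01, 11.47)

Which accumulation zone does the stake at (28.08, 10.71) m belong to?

Z-16

Cast a ray rightward from (28.08, 10.71). For each polygon, the edges (by vertex number in listed order) whose endpoints lie on opposite sides of y = 10.71, where each meets that height, and whether that is right or left of the point:
Z-4: no edge straddles that height → 0 crossings.
Z-16: 4–5 at x≈16.963 (left), 6–1 at x≈34.466 (right) → 1 crossing.
Z-5: 5–6 at x≈16.290 (left), 7–1 at x≈22.701 (left) → 0 crossings.
Z-17: 2–3 at x≈6.958 (left), 5–6 at x≈22.675 (left) → 0 crossings.
Only Z-16 has an odd count, so the point is inside Z-16.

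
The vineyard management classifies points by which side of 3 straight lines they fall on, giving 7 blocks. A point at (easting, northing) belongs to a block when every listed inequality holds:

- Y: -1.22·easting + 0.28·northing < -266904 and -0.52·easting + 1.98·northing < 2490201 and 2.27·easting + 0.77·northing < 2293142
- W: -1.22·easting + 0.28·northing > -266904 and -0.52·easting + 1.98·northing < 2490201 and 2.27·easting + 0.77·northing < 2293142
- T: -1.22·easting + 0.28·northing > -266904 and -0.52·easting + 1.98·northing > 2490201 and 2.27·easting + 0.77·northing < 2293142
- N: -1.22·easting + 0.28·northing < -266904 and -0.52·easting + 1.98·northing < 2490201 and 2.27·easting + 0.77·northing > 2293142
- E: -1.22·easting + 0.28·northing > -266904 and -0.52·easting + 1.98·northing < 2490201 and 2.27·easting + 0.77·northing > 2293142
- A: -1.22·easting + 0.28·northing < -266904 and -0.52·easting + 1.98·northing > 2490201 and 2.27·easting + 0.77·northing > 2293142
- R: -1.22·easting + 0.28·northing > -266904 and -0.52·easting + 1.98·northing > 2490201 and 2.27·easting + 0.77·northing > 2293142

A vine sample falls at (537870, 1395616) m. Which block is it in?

-1.22·537870 + 0.28·1395616 = -265428.920, which is > -266904
-0.52·537870 + 1.98·1395616 = 2483627.280, which is < 2490201
2.27·537870 + 0.77·1395616 = 2295589.220, which is > 2293142
This sign pattern matches E.

E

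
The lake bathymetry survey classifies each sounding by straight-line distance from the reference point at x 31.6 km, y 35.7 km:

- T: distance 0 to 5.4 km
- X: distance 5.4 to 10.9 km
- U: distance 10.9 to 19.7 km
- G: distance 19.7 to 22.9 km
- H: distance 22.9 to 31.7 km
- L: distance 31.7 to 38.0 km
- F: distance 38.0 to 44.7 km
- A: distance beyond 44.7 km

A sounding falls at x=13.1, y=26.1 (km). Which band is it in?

Distance = √((13.1−31.6)² + (26.1−35.7)²) = √(342.250 + 92.160) = 20.843 km.
19.7 ≤ 20.843 < 22.9 → G.

G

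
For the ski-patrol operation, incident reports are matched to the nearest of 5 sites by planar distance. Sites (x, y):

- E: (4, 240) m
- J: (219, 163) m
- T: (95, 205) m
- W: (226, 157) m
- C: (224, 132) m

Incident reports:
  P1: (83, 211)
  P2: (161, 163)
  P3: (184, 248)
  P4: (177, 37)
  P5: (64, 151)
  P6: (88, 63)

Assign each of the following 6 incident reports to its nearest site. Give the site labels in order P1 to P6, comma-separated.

T, J, J, C, T, T

P1 → T (d²=180.00)
P2 → J (d²=3364.00)
P3 → J (d²=8450.00)
P4 → C (d²=11234.00)
P5 → T (d²=3877.00)
P6 → T (d²=20213.00)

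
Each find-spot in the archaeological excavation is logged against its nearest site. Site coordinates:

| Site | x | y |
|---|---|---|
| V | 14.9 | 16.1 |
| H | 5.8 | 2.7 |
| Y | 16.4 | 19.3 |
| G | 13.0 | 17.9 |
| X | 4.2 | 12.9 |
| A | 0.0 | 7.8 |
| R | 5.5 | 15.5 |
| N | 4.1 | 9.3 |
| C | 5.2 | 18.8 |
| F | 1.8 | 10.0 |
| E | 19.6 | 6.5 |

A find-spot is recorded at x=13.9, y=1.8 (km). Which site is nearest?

Squared distances to each site:
V: 205.490; H: 66.420; Y: 312.500; G: 260.020; X: 217.300; A: 229.210; R: 258.250; N: 152.290; C: 364.690; F: 213.650; E: 54.580.
Minimum at E.

E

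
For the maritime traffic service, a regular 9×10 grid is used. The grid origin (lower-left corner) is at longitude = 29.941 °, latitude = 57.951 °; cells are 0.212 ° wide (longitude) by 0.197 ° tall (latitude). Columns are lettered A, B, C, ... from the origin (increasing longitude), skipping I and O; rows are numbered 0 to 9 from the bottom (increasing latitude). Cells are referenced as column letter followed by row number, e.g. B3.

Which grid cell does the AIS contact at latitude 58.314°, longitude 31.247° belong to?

G1

Column index: ⌊(31.247 − 29.941) / 0.212⌋ = ⌊6.160⌋ = 6 → column G
Row offset from origin: ⌊(58.314 − 57.951) / 0.197⌋ = ⌊1.843⌋ = 1 → row 1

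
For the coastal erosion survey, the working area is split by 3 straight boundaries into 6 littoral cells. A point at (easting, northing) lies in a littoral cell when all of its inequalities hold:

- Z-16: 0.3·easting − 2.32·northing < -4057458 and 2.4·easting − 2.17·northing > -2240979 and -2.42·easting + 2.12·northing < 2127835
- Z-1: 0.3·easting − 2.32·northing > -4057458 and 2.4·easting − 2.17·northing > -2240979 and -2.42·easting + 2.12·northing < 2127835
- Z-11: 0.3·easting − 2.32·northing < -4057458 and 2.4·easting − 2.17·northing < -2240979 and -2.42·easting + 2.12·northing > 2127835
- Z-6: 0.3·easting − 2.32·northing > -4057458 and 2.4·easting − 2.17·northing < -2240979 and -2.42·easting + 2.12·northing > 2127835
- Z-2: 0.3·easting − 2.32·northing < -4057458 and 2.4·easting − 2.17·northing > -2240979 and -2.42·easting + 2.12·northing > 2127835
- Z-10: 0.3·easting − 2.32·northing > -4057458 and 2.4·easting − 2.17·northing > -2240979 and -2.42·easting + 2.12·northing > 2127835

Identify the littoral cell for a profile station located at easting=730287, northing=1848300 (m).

Z-11

0.3·730287 − 2.32·1848300 = -4068969.900, which is < -4057458
2.4·730287 − 2.17·1848300 = -2258122.200, which is < -2240979
-2.42·730287 + 2.12·1848300 = 2151101.460, which is > 2127835
This sign pattern matches Z-11.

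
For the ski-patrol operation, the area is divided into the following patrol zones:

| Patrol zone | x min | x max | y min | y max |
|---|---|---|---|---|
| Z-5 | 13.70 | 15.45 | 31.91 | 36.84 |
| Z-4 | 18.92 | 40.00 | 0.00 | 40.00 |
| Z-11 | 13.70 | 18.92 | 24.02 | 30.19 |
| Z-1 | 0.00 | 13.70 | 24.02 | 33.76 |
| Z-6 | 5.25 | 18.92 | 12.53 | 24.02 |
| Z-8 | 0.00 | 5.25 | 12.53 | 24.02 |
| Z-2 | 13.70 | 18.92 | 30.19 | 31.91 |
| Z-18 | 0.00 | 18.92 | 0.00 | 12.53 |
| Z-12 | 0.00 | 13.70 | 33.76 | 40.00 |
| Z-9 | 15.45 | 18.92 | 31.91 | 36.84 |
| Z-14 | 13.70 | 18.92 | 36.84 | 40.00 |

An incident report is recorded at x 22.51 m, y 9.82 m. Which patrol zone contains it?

The point has x = 22.51 and y = 9.82.
Only Z-4 satisfies 18.92 ≤ x ≤ 40.00 and 0.00 ≤ y ≤ 40.00.

Z-4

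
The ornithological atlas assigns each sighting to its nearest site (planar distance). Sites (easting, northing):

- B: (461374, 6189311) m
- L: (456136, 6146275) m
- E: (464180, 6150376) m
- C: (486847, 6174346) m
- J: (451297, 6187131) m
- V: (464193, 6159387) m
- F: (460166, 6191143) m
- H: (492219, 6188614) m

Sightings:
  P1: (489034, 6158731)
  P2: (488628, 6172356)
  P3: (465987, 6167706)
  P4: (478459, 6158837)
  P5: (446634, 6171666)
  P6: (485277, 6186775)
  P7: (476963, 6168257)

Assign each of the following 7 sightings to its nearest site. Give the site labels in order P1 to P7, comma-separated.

P1 → C (d²=248611194.00)
P2 → C (d²=7132061.00)
P3 → V (d²=72424197.00)
P4 → V (d²=203821256.00)
P5 → J (d²=260909794.00)
P6 → H (d²=51573285.00)
P7 → C (d²=134769377.00)

C, C, V, V, J, H, C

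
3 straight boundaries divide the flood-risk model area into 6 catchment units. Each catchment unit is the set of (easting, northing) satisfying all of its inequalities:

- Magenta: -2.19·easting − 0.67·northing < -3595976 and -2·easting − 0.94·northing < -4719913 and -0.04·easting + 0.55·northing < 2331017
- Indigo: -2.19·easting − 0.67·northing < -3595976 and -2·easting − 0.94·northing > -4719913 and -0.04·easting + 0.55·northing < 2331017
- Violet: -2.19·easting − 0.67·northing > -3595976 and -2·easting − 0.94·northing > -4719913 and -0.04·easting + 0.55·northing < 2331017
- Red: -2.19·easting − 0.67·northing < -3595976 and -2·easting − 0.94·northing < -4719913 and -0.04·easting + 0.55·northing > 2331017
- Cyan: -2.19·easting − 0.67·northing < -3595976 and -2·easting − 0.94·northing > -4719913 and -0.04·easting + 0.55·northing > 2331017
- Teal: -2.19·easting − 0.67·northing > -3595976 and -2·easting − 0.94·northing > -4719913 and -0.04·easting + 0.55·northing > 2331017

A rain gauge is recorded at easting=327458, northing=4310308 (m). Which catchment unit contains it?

Cyan

-2.19·327458 − 0.67·4310308 = -3605039.380, which is < -3595976
-2·327458 − 0.94·4310308 = -4706605.520, which is > -4719913
-0.04·327458 + 0.55·4310308 = 2357571.080, which is > 2331017
This sign pattern matches Cyan.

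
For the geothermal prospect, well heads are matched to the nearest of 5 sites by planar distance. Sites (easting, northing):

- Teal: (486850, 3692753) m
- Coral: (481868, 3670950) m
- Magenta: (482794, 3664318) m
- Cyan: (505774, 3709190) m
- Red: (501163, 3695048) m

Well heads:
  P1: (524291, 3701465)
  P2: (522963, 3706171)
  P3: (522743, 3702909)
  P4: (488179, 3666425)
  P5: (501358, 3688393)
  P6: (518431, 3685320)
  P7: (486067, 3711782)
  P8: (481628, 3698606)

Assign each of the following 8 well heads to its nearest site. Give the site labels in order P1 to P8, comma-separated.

Cyan, Cyan, Cyan, Magenta, Red, Red, Teal, Teal

P1 → Cyan (d²=402554914.00)
P2 → Cyan (d²=304576082.00)
P3 → Cyan (d²=327397922.00)
P4 → Magenta (d²=33437674.00)
P5 → Red (d²=44327050.00)
P6 → Red (d²=392817808.00)
P7 → Teal (d²=362715930.00)
P8 → Teal (d²=61526893.00)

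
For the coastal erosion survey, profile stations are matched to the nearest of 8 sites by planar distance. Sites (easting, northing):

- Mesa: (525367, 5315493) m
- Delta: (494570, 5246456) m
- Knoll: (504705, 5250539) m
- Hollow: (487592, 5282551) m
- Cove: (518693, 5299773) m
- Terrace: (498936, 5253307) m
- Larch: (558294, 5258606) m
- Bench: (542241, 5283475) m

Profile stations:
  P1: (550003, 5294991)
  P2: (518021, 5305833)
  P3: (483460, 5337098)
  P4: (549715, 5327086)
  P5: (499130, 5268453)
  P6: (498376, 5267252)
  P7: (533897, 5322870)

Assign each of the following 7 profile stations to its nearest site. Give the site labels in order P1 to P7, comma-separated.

P1 → Bench (d²=192866900.00)
P2 → Cove (d²=37175184.00)
P3 → Mesa (d²=2222972674.00)
P4 → Mesa (d²=727222753.00)
P5 → Terrace (d²=229438952.00)
P6 → Terrace (d²=194776625.00)
P7 → Mesa (d²=127181029.00)

Bench, Cove, Mesa, Mesa, Terrace, Terrace, Mesa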